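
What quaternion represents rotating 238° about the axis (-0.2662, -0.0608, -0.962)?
-0.4848 - 0.2328i - 0.0532j - 0.8414k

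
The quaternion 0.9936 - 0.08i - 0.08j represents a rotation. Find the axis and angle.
axis = (-√2/2, -√2/2, 0), θ = 13°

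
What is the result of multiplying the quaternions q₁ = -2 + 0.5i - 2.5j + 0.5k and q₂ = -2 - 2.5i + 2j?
10.25 + 3i - 0.25j - 6.25k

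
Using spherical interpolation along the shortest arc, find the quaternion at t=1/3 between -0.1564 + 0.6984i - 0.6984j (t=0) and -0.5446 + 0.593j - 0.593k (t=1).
0.1094 + 0.5426i - 0.794j + 0.2514k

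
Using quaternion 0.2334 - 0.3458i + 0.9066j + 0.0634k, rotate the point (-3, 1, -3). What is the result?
(0.161, 1.716, 4.004)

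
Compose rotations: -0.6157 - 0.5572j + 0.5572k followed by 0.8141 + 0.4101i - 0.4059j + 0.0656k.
-0.764 - 0.4421i - 0.4322j + 0.1847k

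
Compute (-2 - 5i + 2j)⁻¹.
-0.0606 + 0.1515i - 0.0606j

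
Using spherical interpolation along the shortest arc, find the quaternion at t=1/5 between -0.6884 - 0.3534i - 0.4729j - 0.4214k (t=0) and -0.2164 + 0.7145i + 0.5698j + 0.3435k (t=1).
-0.5374 - 0.4726i - 0.5404j - 0.4424k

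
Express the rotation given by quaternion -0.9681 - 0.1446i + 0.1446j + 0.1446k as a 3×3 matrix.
[[0.9164, 0.2382, -0.3218], [-0.3218, 0.9164, -0.2382], [0.2382, 0.3218, 0.9164]]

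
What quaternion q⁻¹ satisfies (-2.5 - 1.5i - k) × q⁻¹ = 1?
-0.2632 + 0.1579i + 0.1053k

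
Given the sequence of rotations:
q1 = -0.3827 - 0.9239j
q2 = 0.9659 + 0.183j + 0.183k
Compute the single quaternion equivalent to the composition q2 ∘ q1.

q2 · q1 = -0.2006 + 0.1691i - 0.9624j - 0.07k
-0.2006 + 0.1691i - 0.9624j - 0.07k


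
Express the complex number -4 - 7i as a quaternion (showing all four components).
-4 - 7i + 0j + 0k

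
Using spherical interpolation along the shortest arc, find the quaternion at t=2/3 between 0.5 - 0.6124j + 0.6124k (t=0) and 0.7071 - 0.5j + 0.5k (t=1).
0.6428 - 0.5417j + 0.5417k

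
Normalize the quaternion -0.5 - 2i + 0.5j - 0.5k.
-0.2294 - 0.9177i + 0.2294j - 0.2294k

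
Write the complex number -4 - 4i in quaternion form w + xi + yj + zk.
-4 - 4i + 0j + 0k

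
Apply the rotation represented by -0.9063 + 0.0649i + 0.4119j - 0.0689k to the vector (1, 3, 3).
(-1.83, 3.307, 2.171)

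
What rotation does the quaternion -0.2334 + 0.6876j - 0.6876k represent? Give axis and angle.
axis = (0, √2/2, -√2/2), θ = 207°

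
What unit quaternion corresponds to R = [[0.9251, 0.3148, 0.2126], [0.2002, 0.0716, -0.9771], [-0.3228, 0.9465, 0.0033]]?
0.7071 + 0.6801i + 0.1893j - 0.0405k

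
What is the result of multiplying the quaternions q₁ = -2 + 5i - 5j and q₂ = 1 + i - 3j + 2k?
-22 - 7i - 9j - 14k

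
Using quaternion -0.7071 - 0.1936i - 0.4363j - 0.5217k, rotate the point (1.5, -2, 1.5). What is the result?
(2.479, 0.871, -1.264)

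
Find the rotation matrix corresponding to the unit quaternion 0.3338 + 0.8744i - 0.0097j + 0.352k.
[[0.752, -0.252, 0.6091], [0.218, -0.777, -0.5906], [0.6221, 0.5769, -0.5293]]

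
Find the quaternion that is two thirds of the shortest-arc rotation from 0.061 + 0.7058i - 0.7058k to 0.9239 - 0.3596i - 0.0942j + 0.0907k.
-0.7055 + 0.5934i + 0.0746j - 0.3803k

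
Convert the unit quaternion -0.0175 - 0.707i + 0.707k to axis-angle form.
axis = (-√2/2, 0, √2/2), θ = 182°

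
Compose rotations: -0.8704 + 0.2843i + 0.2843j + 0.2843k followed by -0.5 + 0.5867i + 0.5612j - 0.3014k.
0.1945 - 0.4076i - 0.8831j + 0.1274k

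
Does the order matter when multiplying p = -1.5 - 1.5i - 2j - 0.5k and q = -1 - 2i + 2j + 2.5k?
Yes: pq = 3.75 + 0.5i + 3.75j - 10.25k ≠ 3.75 + 8.5i - 5.75j + 3.75k = qp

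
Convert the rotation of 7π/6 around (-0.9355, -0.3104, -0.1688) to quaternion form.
-0.2588 - 0.9036i - 0.2998j - 0.163k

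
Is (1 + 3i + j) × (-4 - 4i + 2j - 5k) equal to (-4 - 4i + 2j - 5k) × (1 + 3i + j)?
No: pq = 6 - 21i + 13j + 5k ≠ 6 - 11i - 17j - 15k = qp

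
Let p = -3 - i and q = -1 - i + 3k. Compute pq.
2 + 4i + 3j - 9k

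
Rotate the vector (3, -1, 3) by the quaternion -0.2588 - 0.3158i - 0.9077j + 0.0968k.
(-1.397, -0.23, -4.123)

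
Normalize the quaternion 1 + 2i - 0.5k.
0.4364 + 0.8729i - 0.2182k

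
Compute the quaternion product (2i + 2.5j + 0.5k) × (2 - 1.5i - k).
3.5 + 1.5i + 6.25j + 4.75k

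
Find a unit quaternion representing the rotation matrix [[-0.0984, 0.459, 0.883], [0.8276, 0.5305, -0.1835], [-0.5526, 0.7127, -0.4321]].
0.5 + 0.4481i + 0.7178j + 0.1843k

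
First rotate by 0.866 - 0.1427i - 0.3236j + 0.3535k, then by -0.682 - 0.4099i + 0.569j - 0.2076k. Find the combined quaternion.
-0.3916 - 0.1237i + 0.888j - 0.207k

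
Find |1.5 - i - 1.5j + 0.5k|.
2.398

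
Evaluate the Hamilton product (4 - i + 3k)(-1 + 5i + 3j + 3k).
-8 + 12i + 30j + 6k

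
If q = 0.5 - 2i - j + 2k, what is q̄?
0.5 + 2i + j - 2k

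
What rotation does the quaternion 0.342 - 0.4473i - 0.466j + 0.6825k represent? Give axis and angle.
axis = (-0.476, -0.4959, 0.7263), θ = 140°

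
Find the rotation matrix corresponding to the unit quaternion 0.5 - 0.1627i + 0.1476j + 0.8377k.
[[-0.4471, -0.8857, -0.125], [0.7897, -0.4564, 0.41], [-0.4202, 0.0846, 0.9035]]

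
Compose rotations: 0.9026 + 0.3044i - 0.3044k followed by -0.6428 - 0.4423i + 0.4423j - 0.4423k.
-0.5802 - 0.7295i + 0.1299j - 0.3382k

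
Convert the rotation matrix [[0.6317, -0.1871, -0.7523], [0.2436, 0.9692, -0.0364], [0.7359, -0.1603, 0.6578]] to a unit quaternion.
0.9026 - 0.0343i - 0.4122j + 0.1193k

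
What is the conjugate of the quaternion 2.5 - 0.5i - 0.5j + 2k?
2.5 + 0.5i + 0.5j - 2k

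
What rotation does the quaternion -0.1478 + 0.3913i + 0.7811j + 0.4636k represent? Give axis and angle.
axis = (0.3956, 0.7898, 0.4687), θ = 197°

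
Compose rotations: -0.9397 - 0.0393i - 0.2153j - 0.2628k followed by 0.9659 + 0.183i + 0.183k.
-0.8524 - 0.1705i - 0.1671j - 0.4652k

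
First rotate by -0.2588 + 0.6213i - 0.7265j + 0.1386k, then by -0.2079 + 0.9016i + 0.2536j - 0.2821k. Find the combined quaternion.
-0.283 - 0.5323i - 0.2148j - 0.7684k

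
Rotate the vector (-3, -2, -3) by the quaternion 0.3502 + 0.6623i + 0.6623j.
(-3.514, -1.486, 2.728)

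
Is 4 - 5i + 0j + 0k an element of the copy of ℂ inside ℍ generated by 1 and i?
Yes. The quaternion 4 - 5i has j- and k-coefficients y = z = 0, so it lies in the complex subalgebra spanned by 1 and i.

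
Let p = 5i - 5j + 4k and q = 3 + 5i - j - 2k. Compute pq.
-22 + 29i + 15j + 32k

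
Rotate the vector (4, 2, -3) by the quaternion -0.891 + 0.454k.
(3.969, -2.061, -3)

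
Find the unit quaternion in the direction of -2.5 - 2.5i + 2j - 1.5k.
-0.5774 - 0.5774i + 0.4619j - 0.3464k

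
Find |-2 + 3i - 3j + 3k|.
√31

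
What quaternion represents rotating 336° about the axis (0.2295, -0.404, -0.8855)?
-0.9781 + 0.0477i - 0.084j - 0.1841k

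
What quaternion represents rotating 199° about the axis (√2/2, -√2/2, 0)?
-0.165 + 0.6974i - 0.6974j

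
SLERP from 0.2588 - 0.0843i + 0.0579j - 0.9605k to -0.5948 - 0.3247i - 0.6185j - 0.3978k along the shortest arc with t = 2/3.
-0.3621 - 0.2982i - 0.4706j - 0.7473k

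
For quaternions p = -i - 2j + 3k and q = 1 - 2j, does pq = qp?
No: pq = -4 + 5i - 2j + 5k ≠ -4 - 7i - 2j + k = qp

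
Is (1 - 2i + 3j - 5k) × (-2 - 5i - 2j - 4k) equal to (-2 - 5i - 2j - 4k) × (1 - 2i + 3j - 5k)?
No: pq = -26 - 23i + 9j + 25k ≠ -26 + 21i - 25j - 13k = qp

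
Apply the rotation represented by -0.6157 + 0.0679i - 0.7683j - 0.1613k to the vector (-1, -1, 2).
(2.384, -0.37, 0.424)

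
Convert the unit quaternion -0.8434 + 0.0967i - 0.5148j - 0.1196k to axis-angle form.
axis = (0.18, -0.9582, -0.2226), θ = 295°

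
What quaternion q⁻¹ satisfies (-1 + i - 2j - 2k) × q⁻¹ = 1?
-0.1 - 0.1i + 0.2j + 0.2k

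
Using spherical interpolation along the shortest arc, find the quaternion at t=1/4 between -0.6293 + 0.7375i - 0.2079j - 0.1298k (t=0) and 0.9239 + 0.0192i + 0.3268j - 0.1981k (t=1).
-0.7675 + 0.5842i - 0.2597j - 0.0471k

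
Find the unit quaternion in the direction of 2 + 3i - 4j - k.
0.3651 + 0.5477i - 0.7303j - 0.1826k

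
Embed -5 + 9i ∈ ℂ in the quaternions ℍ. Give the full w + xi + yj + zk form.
-5 + 9i + 0j + 0k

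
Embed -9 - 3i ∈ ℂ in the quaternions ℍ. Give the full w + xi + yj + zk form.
-9 - 3i + 0j + 0k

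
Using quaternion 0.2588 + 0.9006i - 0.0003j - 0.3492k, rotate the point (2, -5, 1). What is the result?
(-0.018, 3.502, -4.212)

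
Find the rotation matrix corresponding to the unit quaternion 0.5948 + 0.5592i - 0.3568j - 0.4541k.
[[0.333, 0.1412, -0.9323], [-0.9392, -0.0378, -0.3412], [-0.0834, 0.9893, 0.12]]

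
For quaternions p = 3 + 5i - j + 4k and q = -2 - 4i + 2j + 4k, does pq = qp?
No: pq = -34i - 28j + 10k ≠ -10i + 44j - 2k = qp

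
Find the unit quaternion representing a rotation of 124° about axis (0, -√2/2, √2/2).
0.4695 - 0.6243j + 0.6243k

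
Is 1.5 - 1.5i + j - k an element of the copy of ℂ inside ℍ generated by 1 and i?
No. The quaternion 1.5 - 1.5i + j - k has j-coefficient y = 1 and k-coefficient z = -1, not both zero, so it does not lie in the complex subalgebra spanned by 1 and i.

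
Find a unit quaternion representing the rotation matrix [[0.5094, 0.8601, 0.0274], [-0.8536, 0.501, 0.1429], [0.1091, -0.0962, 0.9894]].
0.866 - 0.069i - 0.0236j - 0.4947k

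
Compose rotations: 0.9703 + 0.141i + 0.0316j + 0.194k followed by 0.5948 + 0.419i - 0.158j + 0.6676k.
0.3935 + 0.4387i - 0.1217j + 0.7987k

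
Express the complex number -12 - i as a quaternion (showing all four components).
-12 - i + 0j + 0k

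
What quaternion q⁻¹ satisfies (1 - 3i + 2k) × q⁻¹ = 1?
0.0714 + 0.2143i - 0.1429k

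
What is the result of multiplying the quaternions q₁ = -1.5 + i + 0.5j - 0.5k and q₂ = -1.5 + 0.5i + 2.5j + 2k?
1.5 - 6.75j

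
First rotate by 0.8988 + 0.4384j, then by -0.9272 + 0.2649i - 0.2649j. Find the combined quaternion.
-0.7172 + 0.2381i - 0.6446j + 0.1161k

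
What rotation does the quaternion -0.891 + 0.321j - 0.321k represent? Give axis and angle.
axis = (0, √2/2, -√2/2), θ = 306°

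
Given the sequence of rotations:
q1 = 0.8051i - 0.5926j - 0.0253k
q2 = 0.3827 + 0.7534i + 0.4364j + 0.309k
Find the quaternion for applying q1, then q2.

q2 · q1 = -0.3401 + 0.4802i + 0.041j - 0.8075k
-0.3401 + 0.4802i + 0.041j - 0.8075k


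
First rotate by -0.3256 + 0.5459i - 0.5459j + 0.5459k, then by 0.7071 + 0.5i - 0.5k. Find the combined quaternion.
-0.2302 - 0.0497i - 0.9319j + 0.2759k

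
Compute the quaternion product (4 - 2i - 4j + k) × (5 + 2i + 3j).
36 - 5i - 6j + 7k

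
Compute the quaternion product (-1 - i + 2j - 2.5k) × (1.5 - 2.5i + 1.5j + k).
-4.5 + 6.75i + 8.75j - 1.25k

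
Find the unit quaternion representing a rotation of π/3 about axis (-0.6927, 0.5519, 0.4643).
0.866 - 0.3463i + 0.2759j + 0.2321k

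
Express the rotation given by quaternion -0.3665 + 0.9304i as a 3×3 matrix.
[[1, 0, 0], [0, -0.7313, 0.682], [0, -0.682, -0.7313]]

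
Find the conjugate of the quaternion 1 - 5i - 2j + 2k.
1 + 5i + 2j - 2k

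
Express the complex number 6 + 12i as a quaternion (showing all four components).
6 + 12i + 0j + 0k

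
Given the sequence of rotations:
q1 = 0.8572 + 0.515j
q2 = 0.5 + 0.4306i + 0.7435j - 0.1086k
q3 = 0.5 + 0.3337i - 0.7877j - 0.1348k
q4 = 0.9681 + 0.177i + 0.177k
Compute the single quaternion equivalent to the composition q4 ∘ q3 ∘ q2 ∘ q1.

q2 · q1 = 0.0457 + 0.425i + 0.8948j + 0.1287k
q3 · q2 · q1 = 0.6032 + 0.247i + 0.3112j + 0.6916k
q4 · q3 · q2 · q1 = 0.4178 + 0.2908i + 0.2226j + 0.8314k
0.4178 + 0.2908i + 0.2226j + 0.8314k


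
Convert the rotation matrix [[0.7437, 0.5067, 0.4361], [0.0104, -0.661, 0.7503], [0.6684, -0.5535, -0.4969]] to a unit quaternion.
-0.3827 + 0.8517i + 0.1518j + 0.3242k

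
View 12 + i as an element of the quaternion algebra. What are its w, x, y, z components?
12 + i + 0j + 0k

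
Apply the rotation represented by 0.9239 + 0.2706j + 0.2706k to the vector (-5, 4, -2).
(-6.536, 0.621, 1.379)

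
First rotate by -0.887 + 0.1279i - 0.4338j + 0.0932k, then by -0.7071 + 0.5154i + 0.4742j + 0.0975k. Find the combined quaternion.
0.7579 - 0.4611i - 0.1494j - 0.4366k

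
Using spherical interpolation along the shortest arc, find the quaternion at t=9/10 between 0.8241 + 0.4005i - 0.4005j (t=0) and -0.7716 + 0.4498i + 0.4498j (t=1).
0.8066 - 0.3697i - 0.4611j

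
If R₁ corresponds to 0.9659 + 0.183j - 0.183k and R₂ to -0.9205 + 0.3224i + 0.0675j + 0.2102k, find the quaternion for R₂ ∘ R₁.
-0.863 + 0.2606i - 0.0443j + 0.4305k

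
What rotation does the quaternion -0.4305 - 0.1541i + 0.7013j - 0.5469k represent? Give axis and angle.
axis = (-0.1707, 0.777, -0.6059), θ = 231°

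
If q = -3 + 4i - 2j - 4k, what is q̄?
-3 - 4i + 2j + 4k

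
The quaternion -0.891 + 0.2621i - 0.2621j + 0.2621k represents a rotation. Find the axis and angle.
axis = (√3/3, -√3/3, √3/3), θ = 306°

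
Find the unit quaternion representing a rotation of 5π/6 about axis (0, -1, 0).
0.2588 - 0.9659j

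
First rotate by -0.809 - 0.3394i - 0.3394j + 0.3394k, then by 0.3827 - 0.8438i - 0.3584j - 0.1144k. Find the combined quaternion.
-0.6788 + 0.3923i + 0.4853j + 0.3872k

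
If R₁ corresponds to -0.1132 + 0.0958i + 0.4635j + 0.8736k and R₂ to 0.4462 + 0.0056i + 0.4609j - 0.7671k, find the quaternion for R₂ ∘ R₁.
0.4055 + 0.8003i + 0.0763j + 0.4351k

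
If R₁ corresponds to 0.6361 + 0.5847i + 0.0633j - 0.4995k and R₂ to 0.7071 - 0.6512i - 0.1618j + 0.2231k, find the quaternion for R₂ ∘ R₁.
0.9522 + 0.0659i - 0.253j - 0.1579k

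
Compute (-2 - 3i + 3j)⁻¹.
-0.0909 + 0.1364i - 0.1364j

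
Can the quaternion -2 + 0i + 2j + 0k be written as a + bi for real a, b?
No. The quaternion -2 + 2j has j-coefficient y = 2 and k-coefficient z = 0, not both zero, so it does not lie in the complex subalgebra spanned by 1 and i.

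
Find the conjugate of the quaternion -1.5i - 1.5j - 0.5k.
1.5i + 1.5j + 0.5k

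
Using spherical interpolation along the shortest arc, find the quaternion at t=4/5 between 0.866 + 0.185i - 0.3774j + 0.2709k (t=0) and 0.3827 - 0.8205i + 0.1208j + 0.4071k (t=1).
0.5779 - 0.6879i + 0.0068j + 0.4392k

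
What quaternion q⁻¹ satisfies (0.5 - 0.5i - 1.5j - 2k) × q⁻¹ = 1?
0.0741 + 0.0741i + 0.2222j + 0.2963k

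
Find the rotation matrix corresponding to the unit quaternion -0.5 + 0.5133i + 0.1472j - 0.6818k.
[[0.027, -0.5307, -0.8471], [0.8329, -0.4567, 0.3126], [-0.5527, -0.714, 0.4297]]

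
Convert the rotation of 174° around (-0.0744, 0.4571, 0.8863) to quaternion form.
0.0523 - 0.0743i + 0.4565j + 0.8851k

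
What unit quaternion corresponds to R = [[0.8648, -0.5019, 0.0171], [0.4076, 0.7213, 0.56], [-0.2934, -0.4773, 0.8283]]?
0.9239 - 0.2807i + 0.084j + 0.2461k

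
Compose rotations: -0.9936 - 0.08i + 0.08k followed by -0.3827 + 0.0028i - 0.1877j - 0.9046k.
0.4528 + 0.0128i + 0.2586j + 0.8532k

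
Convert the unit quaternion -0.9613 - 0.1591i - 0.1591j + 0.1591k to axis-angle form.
axis = (-√3/3, -√3/3, √3/3), θ = 328°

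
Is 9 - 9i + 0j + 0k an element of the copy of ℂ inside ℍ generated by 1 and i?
Yes. The quaternion 9 - 9i has j- and k-coefficients y = z = 0, so it lies in the complex subalgebra spanned by 1 and i.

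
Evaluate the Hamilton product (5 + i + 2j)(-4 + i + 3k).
-21 + 7i - 11j + 13k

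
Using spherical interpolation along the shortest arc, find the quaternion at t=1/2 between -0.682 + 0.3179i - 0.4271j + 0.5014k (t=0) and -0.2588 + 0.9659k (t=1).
-0.5162 + 0.1744i - 0.2343j + 0.8051k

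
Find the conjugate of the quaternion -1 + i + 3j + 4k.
-1 - i - 3j - 4k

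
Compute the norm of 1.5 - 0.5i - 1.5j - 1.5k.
√7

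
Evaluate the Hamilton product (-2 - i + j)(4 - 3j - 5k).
-5 - 9i + 5j + 13k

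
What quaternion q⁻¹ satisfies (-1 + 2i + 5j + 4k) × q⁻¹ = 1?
-0.0217 - 0.0435i - 0.1087j - 0.087k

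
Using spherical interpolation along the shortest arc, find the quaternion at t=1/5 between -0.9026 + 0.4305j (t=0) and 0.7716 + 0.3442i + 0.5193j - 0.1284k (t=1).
-0.9654 - 0.0836i + 0.245j + 0.0312k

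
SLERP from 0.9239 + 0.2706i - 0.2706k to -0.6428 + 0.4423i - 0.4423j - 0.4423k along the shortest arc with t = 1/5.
0.9777 + 0.125i + 0.1132j - 0.125k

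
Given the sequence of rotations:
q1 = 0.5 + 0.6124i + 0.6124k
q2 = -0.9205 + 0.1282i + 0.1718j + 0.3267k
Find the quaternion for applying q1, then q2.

q2 · q1 = -0.7388 - 0.3944i + 0.2075j - 0.5056k
-0.7388 - 0.3944i + 0.2075j - 0.5056k


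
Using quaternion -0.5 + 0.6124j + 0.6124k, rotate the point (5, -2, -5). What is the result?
(-0.663, -7.312, 0.312)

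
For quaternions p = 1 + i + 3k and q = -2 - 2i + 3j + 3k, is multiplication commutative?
No: pq = -9 - 13i - 6j ≠ -9 + 5i + 12j - 6k = qp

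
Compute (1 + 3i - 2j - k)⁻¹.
0.0667 - 0.2i + 0.1333j + 0.0667k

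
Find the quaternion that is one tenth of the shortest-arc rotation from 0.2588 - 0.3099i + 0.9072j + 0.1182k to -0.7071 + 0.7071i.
0.3331 - 0.3813i + 0.8551j + 0.1114k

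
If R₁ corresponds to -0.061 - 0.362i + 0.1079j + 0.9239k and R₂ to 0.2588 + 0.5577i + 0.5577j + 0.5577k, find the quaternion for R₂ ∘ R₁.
-0.3893 + 0.3274i - 0.7232j + 0.4671k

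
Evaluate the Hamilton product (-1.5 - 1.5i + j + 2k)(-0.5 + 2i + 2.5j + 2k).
-2.75 - 5.25i + 2.75j - 9.75k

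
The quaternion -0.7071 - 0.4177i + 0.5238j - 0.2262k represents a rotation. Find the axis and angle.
axis = (-0.5907, 0.7408, -0.3199), θ = 3π/2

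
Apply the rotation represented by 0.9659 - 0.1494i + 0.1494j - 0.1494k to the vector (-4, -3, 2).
(-3.708, -0.911, 3.797)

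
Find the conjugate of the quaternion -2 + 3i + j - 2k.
-2 - 3i - j + 2k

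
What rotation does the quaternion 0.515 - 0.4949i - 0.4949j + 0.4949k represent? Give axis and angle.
axis = (-√3/3, -√3/3, √3/3), θ = 118°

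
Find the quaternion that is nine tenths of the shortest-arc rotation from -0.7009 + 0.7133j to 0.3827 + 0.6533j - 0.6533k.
0.2708 + 0.7286j - 0.6291k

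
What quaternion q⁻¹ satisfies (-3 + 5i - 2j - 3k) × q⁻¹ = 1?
-0.0638 - 0.1064i + 0.0426j + 0.0638k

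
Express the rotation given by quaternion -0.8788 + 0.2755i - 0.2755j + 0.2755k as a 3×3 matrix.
[[0.6964, 0.3324, 0.636], [-0.636, 0.6964, 0.3324], [-0.3324, -0.636, 0.6964]]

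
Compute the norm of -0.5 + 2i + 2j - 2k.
3.5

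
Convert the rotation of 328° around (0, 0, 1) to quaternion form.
-0.9613 + 0.2756k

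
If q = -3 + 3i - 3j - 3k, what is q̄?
-3 - 3i + 3j + 3k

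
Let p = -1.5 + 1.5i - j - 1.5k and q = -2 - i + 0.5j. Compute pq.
5 - 0.75i + 2.75j + 2.75k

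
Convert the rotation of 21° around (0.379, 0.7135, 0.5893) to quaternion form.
0.9833 + 0.0691i + 0.13j + 0.1074k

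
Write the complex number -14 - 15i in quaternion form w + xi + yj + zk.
-14 - 15i + 0j + 0k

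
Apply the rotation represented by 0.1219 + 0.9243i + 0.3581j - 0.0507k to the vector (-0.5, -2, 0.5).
(-1.721, 0.972, -0.77)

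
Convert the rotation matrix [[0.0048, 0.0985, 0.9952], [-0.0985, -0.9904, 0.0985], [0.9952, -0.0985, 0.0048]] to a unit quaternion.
-0.0698 + 0.7054i + 0.7054k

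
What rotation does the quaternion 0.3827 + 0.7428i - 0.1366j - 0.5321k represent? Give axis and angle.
axis = (0.804, -0.1479, -0.5759), θ = 3π/4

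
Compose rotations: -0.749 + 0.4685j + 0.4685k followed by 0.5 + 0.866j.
-0.7802 + 0.4057i - 0.4144j + 0.2343k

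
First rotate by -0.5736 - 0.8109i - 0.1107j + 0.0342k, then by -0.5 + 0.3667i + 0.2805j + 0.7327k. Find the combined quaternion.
0.5902 + 0.2858i - 0.7122j - 0.2505k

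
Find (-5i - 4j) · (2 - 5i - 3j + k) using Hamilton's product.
-37 - 14i - 3j - 5k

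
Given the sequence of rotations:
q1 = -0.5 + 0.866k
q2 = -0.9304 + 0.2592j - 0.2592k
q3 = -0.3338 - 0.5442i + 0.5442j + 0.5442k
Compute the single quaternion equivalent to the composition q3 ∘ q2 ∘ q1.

q2 · q1 = 0.6897 + 0.2245i - 0.1296j - 0.6761k
q3 · q2 · q1 = 0.3304 - 0.7477i + 0.1728j + 0.5494k
0.3304 - 0.7477i + 0.1728j + 0.5494k


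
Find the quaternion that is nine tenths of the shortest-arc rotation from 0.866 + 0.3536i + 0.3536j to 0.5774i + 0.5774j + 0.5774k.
0.1089 + 0.5884i + 0.5884j + 0.5439k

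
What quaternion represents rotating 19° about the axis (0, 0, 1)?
0.9863 + 0.165k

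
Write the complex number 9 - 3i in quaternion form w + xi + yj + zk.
9 - 3i + 0j + 0k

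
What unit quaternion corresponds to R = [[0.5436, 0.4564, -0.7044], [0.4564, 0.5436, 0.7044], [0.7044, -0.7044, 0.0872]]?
0.7373 - 0.4777i - 0.4777j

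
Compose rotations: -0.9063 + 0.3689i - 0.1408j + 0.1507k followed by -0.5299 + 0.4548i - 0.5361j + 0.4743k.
0.1655 - 0.6217i + 0.6669j - 0.376k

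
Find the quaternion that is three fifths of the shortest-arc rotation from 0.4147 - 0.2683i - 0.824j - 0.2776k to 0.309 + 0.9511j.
-0.0167 - 0.1193i - 0.985j - 0.1234k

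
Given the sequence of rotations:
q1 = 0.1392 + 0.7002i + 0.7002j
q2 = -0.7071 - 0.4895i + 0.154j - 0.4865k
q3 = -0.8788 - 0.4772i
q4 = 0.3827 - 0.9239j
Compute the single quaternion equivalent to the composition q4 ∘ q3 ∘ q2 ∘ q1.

q2 · q1 = 0.1365 - 0.2226i - 0.8143j - 0.5183k
q3 · q2 · q1 = -0.2262 + 0.1305i + 0.4683j + 0.8441k
q4 · q3 · q2 · q1 = 0.3461 - 0.7299i + 0.3882j + 0.4436k
0.3461 - 0.7299i + 0.3882j + 0.4436k


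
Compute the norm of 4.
4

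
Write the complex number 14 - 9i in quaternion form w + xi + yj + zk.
14 - 9i + 0j + 0k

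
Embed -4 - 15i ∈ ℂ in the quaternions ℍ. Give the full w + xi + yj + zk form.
-4 - 15i + 0j + 0k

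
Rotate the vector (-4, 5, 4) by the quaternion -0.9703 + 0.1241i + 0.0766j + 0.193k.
(-2.09, 6.977, 1.987)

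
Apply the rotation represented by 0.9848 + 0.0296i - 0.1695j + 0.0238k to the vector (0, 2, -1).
(0.219, 2.061, -0.84)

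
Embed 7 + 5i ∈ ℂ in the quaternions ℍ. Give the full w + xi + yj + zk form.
7 + 5i + 0j + 0k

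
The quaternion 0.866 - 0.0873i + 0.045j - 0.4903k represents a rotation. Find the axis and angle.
axis = (-0.1746, 0.09, -0.9805), θ = π/3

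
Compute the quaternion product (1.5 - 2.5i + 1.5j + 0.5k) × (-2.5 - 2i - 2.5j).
-5 + 4.5i - 8.5j + 8k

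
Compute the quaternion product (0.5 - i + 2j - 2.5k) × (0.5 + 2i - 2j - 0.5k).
5 - 5.5i - 5.5j - 3.5k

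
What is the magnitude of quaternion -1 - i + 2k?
√6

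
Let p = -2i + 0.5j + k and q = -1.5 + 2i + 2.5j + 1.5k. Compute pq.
1.25 + 1.25i + 4.25j - 7.5k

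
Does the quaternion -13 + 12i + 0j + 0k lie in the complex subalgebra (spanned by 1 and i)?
Yes. The quaternion -13 + 12i has j- and k-coefficients y = z = 0, so it lies in the complex subalgebra spanned by 1 and i.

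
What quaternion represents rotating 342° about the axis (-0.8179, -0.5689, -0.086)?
-0.9877 - 0.1279i - 0.089j - 0.0135k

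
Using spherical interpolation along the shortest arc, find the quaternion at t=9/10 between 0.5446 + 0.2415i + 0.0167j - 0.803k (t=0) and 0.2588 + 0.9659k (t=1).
-0.1769 + 0.0276i + 0.0019j - 0.9838k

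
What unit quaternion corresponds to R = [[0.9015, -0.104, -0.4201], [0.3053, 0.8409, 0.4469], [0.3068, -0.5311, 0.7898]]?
0.9397 - 0.2602i - 0.1934j + 0.1089k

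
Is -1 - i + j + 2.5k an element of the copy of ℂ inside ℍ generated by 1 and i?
No. The quaternion -1 - i + j + 2.5k has j-coefficient y = 1 and k-coefficient z = 2.5, not both zero, so it does not lie in the complex subalgebra spanned by 1 and i.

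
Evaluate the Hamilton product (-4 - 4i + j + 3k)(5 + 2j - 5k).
-7 - 31i - 23j + 27k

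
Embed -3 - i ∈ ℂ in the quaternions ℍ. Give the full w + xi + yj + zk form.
-3 - i + 0j + 0k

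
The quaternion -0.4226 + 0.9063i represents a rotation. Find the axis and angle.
axis = (1, 0, 0), θ = 230°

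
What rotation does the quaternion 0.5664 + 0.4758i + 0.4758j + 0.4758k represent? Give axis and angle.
axis = (√3/3, √3/3, √3/3), θ = 111°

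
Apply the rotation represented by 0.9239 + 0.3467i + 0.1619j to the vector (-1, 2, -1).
(-1.022, 2.048, 0.873)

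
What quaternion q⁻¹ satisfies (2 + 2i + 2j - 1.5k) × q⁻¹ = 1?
0.1404 - 0.1404i - 0.1404j + 0.1053k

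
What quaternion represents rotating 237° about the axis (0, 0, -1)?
-0.4772 - 0.8788k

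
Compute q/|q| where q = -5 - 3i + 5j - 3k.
-0.6063 - 0.3638i + 0.6063j - 0.3638k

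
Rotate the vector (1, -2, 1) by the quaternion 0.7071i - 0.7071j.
(2, -1, -1)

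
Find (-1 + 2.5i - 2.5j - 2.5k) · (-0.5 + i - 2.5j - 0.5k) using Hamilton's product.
-9.5 - 7.25i + 2.5j - 2k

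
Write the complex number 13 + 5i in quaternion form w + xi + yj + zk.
13 + 5i + 0j + 0k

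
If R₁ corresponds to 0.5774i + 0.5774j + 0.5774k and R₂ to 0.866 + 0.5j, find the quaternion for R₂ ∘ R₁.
-0.2887 + 0.7887i + 0.5j + 0.2113k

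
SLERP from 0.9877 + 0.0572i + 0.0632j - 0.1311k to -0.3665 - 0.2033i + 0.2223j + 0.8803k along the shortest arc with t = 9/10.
0.4637 + 0.1973i - 0.2004j - 0.8402k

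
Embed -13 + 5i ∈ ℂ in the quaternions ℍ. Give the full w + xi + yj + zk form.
-13 + 5i + 0j + 0k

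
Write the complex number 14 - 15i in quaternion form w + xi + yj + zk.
14 - 15i + 0j + 0k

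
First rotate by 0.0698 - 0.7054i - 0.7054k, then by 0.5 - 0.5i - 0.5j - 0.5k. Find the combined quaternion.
-0.6705 - 0.0349i - 0.0349j - 0.7403k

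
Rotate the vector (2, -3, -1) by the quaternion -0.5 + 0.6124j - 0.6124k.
(1.449, 1.225, 3.225)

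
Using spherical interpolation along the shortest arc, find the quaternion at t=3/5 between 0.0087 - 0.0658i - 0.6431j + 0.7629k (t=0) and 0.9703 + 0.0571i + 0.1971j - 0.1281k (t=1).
-0.7155 - 0.077i - 0.485j + 0.4969k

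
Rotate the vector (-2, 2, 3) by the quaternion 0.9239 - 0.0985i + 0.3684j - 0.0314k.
(0.578, 2.695, 3.066)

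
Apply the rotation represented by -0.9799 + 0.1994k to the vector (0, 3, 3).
(1.172, 2.761, 3)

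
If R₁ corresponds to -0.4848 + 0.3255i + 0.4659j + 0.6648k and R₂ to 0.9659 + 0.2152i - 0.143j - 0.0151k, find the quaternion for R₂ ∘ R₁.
-0.4617 + 0.122i + 0.3714j + 0.7963k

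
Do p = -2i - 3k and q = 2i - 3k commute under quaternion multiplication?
No: pq = -5 - 12j ≠ -5 + 12j = qp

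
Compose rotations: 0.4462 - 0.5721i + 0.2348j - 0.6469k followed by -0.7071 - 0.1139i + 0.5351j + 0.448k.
-0.2165 - 0.0976i - 0.2572j + 0.9367k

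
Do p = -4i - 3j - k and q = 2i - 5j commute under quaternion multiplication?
No: pq = -7 - 5i - 2j + 26k ≠ -7 + 5i + 2j - 26k = qp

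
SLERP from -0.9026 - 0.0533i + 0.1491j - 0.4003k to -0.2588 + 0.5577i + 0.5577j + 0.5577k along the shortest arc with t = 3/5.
-0.7166 + 0.4089i + 0.5239j + 0.2118k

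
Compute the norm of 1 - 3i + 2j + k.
√15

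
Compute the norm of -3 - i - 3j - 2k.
√23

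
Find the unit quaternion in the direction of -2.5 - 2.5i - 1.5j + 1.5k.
-0.6063 - 0.6063i - 0.3638j + 0.3638k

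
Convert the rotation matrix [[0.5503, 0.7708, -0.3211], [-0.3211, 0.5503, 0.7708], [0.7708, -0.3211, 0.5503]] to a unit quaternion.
0.8141 - 0.3353i - 0.3353j - 0.3353k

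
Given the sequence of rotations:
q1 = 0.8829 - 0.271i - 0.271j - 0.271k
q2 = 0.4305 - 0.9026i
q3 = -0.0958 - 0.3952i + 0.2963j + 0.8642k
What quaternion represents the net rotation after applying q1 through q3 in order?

q2 · q1 = 0.1355 - 0.9136i - 0.3613j + 0.1279k
q3 · q2 · q1 = -0.3775 + 0.3841i - 0.6642j + 0.5183k
-0.3775 + 0.3841i - 0.6642j + 0.5183k


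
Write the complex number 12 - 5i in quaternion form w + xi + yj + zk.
12 - 5i + 0j + 0k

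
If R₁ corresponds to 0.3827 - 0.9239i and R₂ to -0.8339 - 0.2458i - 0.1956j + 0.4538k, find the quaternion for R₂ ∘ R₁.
-0.5462 + 0.6764i - 0.4941j - 0.007k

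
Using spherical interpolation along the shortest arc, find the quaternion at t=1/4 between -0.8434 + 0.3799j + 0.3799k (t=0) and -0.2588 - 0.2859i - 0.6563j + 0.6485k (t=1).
-0.8218 - 0.0972i + 0.1074j + 0.551k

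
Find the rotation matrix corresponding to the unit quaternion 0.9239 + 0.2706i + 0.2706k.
[[0.8536, -0.5, 0.1464], [0.5, 0.7071, -0.5], [0.1464, 0.5, 0.8536]]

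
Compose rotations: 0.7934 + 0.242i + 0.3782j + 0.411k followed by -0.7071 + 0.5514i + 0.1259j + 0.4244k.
-0.9165 + 0.1576i - 0.2915j + 0.2242k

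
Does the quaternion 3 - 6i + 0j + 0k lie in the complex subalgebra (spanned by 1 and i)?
Yes. The quaternion 3 - 6i has j- and k-coefficients y = z = 0, so it lies in the complex subalgebra spanned by 1 and i.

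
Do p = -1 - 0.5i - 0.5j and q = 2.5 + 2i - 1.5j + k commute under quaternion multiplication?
No: pq = -2.25 - 3.75i + 0.75j + 0.75k ≠ -2.25 - 2.75i - 0.25j - 2.75k = qp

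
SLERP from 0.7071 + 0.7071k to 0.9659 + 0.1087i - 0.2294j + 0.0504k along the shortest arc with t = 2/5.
0.8732 + 0.0473i - 0.0999j + 0.4746k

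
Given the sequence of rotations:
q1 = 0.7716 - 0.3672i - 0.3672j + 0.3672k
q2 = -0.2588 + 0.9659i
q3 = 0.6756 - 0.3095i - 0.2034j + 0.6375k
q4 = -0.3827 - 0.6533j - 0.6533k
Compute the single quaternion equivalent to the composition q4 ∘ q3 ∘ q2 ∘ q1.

q2 · q1 = 0.155 + 0.8403i - 0.2596j - 0.4497k
q3 · q2 · q1 = 0.5987 + 0.7767i + 0.1896j + 0.0463k
q4 · q3 · q2 · q1 = -0.075 - 0.2036i - 0.9711j + 0.0986k
-0.075 - 0.2036i - 0.9711j + 0.0986k


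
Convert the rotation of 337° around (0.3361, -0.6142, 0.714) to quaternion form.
-0.9799 + 0.067i - 0.1225j + 0.1423k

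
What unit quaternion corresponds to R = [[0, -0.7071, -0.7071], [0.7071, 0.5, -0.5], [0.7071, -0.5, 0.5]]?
0.7071 - 0.5j + 0.5k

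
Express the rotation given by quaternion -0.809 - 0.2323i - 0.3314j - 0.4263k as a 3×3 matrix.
[[0.4169, -0.5358, 0.7343], [0.8437, 0.5286, -0.0933], [-0.3381, 0.6584, 0.6724]]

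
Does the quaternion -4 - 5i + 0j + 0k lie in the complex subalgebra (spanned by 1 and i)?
Yes. The quaternion -4 - 5i has j- and k-coefficients y = z = 0, so it lies in the complex subalgebra spanned by 1 and i.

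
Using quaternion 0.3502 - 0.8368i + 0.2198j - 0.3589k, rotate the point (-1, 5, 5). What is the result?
(2.545, -0.53, -6.652)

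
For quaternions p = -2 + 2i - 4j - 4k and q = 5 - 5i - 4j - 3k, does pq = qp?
No: pq = -28 + 16i + 14j - 42k ≠ -28 + 24i - 38j + 14k = qp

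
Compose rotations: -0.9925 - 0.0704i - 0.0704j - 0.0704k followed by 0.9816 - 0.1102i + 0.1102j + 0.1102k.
-0.9665 + 0.0403i - 0.194j - 0.163k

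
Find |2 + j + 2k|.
3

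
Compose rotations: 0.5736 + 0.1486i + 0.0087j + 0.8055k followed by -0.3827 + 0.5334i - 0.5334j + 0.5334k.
-0.7238 - 0.1852i - 0.6597j + 0.0816k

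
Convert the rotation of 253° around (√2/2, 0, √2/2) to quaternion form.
-0.5948 + 0.5684i + 0.5684k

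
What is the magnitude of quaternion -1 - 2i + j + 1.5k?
2.872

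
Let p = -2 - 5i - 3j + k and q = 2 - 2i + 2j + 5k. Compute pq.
-13 - 23i + 13j - 24k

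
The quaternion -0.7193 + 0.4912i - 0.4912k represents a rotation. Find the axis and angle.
axis = (√2/2, 0, -√2/2), θ = 272°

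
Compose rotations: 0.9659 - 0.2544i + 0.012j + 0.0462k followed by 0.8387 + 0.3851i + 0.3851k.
0.8903 + 0.154i - 0.1057j + 0.4153k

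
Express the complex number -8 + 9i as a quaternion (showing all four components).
-8 + 9i + 0j + 0k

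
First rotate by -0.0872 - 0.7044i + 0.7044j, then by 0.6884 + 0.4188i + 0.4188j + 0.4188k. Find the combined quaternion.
-0.06 - 0.8164i + 0.1534j + 0.5535k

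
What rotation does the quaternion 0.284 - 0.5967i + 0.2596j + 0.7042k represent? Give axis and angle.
axis = (-0.6223, 0.2707, 0.7344), θ = 147°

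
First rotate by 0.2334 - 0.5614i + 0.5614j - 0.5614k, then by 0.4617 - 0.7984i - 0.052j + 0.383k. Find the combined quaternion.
-0.0963 - 0.6314i - 0.4162j - 0.6472k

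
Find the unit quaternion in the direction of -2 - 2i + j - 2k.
-0.5547 - 0.5547i + 0.2774j - 0.5547k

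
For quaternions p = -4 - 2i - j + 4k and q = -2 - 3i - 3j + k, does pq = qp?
No: pq = -5 + 27i + 4j - 9k ≠ -5 + 5i + 24j - 15k = qp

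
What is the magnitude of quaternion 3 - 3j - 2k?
√22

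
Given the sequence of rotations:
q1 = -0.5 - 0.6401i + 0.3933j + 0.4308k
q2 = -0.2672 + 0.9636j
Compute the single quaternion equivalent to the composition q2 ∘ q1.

q2 · q1 = -0.2454 + 0.5862i - 0.5869j + 0.5017k
-0.2454 + 0.5862i - 0.5869j + 0.5017k


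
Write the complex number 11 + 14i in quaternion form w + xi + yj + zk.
11 + 14i + 0j + 0k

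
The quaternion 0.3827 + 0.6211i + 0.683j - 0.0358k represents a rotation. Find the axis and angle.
axis = (0.6723, 0.7393, -0.0388), θ = 3π/4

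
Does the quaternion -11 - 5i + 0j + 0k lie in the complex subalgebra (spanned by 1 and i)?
Yes. The quaternion -11 - 5i has j- and k-coefficients y = z = 0, so it lies in the complex subalgebra spanned by 1 and i.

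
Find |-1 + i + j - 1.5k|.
2.291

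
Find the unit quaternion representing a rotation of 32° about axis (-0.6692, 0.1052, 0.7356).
0.9613 - 0.1845i + 0.029j + 0.2028k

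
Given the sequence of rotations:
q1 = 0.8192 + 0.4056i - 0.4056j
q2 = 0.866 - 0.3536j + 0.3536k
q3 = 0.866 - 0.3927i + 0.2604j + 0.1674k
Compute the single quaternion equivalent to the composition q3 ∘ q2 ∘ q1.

q2 · q1 = 0.566 + 0.4947i - 0.4975j + 0.4331k
q3 · q2 · q1 = 0.7415 + 0.4022i - 0.0306j + 0.5364k
0.7415 + 0.4022i - 0.0306j + 0.5364k


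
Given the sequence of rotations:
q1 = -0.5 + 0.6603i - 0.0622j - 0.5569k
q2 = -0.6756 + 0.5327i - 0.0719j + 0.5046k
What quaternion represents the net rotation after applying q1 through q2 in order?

q2 · q1 = 0.2626 - 0.641i + 0.7078j + 0.1383k
0.2626 - 0.641i + 0.7078j + 0.1383k


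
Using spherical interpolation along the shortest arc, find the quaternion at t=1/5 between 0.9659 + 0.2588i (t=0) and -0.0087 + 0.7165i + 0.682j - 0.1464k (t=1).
0.8785 + 0.4362i + 0.1905j - 0.0409k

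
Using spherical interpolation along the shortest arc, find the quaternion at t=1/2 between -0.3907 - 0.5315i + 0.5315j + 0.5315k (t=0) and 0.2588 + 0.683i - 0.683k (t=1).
-0.3398 - 0.6353i + 0.278j + 0.6353k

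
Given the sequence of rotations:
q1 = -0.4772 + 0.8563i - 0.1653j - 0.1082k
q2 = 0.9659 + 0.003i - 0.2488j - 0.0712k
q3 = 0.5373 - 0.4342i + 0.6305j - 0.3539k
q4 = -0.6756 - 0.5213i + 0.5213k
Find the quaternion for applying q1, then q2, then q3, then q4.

q2 · q1 = -0.5123 + 0.8408i - 0.1016j + 0.142k
q3 · q2 · q1 = 0.2041 + 0.7278i - 0.6135j - 0.2284k
q4 · q3 · q2 · q1 = 0.3606 - 0.2783i + 0.6748j + 0.5805k
0.3606 - 0.2783i + 0.6748j + 0.5805k


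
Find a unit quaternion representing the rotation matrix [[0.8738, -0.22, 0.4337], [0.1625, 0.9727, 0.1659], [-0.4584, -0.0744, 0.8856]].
0.9659 - 0.0622i + 0.2309j + 0.099k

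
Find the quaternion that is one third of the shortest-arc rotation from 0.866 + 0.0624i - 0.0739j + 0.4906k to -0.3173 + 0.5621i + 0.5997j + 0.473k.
0.8896 - 0.2199i - 0.354j + 0.187k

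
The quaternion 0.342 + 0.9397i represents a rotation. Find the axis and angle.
axis = (1, 0, 0), θ = 140°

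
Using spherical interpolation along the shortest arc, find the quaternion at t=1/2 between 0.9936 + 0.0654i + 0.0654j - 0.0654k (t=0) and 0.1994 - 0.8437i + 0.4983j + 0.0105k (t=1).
0.7783 - 0.5077i + 0.3677j - 0.0358k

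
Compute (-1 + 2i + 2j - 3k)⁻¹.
-0.0556 - 0.1111i - 0.1111j + 0.1667k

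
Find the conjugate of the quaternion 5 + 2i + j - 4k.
5 - 2i - j + 4k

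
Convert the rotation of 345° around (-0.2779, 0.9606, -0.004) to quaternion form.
-0.9914 - 0.0363i + 0.1254j - 0.0005k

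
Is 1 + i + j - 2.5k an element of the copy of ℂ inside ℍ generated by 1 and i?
No. The quaternion 1 + i + j - 2.5k has j-coefficient y = 1 and k-coefficient z = -2.5, not both zero, so it does not lie in the complex subalgebra spanned by 1 and i.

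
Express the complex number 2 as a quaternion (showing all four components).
2 + 0i + 0j + 0k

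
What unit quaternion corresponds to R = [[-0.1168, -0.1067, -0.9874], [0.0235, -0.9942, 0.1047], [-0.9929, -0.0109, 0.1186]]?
0.0436 - 0.6631i + 0.0314j + 0.7466k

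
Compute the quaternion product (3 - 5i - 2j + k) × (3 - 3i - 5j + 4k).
-20 - 27i - 4j + 34k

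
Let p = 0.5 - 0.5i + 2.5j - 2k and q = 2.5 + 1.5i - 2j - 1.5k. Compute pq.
4 - 8.25i + 1.5j - 8.5k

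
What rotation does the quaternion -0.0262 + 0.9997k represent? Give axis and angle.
axis = (0, 0, 1), θ = 183°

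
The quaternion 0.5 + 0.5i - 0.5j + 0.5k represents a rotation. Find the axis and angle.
axis = (√3/3, -√3/3, √3/3), θ = 2π/3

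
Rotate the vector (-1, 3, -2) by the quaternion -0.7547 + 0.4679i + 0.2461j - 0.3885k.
(-0.175, -1.066, -3.582)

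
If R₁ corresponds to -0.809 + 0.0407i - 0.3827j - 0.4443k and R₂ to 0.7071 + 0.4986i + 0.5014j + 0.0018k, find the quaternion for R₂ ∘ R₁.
-0.3997 - 0.5967i - 0.4546j - 0.5268k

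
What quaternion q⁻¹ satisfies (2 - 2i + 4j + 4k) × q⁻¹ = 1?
0.05 + 0.05i - 0.1j - 0.1k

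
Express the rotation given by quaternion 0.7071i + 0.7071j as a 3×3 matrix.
[[0, 1, 0], [1, 0, 0], [0, 0, -1]]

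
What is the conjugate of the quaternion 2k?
-2k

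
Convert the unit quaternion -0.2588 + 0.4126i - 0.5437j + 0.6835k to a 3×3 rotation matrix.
[[-0.5256, -0.0949, 0.8454], [-0.8024, -0.2748, -0.5297], [0.2826, -0.9568, 0.0683]]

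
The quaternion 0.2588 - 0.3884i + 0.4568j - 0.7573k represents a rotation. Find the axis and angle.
axis = (-0.4021, 0.4729, -0.784), θ = 5π/6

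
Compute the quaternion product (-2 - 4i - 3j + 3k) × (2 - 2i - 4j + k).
-27 + 5i + 14k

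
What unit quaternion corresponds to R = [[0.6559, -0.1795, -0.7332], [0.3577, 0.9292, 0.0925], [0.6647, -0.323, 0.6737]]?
0.9026 - 0.1151i - 0.3872j + 0.1488k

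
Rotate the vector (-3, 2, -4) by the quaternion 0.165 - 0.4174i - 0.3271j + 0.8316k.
(4.997, -1.48, -1.355)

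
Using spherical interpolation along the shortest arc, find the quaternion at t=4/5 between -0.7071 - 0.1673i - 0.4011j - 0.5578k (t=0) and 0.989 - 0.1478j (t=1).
-0.9907 - 0.038i + 0.0331j - 0.1266k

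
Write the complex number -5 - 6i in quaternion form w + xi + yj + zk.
-5 - 6i + 0j + 0k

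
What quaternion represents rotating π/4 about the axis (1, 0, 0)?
0.9239 + 0.3827i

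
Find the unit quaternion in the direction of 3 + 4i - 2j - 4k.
0.4472 + 0.5963i - 0.2981j - 0.5963k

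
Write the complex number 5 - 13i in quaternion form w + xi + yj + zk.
5 - 13i + 0j + 0k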